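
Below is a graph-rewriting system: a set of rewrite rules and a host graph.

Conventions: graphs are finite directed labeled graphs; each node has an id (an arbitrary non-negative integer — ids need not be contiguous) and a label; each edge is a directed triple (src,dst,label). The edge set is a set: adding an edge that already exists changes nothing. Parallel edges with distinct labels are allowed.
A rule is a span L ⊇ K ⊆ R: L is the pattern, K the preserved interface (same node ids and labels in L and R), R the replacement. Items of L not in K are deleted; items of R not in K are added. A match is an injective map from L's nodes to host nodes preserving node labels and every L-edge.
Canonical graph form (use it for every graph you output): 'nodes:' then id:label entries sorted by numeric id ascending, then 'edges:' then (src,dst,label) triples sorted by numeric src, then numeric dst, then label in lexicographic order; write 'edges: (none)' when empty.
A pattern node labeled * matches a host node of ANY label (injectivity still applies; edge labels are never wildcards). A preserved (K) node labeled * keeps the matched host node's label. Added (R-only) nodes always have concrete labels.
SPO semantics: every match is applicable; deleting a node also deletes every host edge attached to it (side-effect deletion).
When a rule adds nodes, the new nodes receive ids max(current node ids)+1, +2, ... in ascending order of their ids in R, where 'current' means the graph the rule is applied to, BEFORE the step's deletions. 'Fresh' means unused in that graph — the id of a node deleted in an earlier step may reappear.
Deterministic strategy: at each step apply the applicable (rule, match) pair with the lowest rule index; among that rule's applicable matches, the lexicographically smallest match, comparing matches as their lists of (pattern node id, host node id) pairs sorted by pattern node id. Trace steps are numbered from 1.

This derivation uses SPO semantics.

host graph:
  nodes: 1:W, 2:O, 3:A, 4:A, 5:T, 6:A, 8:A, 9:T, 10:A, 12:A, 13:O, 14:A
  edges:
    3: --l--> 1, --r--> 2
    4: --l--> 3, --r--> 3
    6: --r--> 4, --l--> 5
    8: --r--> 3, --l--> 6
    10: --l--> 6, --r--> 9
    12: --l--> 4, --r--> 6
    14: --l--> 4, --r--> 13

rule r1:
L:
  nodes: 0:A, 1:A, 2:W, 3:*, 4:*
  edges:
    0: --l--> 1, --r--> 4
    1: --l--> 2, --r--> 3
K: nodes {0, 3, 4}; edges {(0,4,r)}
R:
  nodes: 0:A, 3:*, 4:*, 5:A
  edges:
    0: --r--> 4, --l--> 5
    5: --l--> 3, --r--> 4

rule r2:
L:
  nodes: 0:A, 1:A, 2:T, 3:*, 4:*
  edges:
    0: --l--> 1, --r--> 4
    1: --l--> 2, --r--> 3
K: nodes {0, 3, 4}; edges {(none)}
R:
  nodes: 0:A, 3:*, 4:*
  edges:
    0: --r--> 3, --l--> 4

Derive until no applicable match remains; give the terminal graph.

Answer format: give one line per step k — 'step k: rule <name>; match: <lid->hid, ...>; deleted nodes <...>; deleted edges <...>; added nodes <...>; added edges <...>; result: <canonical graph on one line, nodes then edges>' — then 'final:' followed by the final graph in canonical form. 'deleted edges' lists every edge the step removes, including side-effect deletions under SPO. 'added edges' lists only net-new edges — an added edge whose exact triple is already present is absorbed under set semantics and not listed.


step 1: rule r2; match: 0->8, 1->6, 2->5, 3->4, 4->3; deleted nodes 5, 6; deleted edges (6,4,r); (6,5,l); (8,3,r); (8,6,l); (10,6,l); (12,6,r); added nodes (none); added edges (8,3,l); (8,4,r); result: nodes: 1:W, 2:O, 3:A, 4:A, 8:A, 9:T, 10:A, 12:A, 13:O, 14:A edges: (3,1,l); (3,2,r); (4,3,l); (4,3,r); (8,3,l); (8,4,r); (10,9,r); (12,4,l); (14,4,l); (14,13,r)
step 2: rule r1; match: 0->8, 1->3, 2->1, 3->2, 4->4; deleted nodes 1, 3; deleted edges (3,1,l); (3,2,r); (4,3,l); (4,3,r); (8,3,l); added nodes 15; added edges (8,15,l); (15,2,l); (15,4,r); result: nodes: 2:O, 4:A, 8:A, 9:T, 10:A, 12:A, 13:O, 14:A, 15:A edges: (8,4,r); (8,15,l); (10,9,r); (12,4,l); (14,4,l); (14,13,r); (15,2,l); (15,4,r)
final:
nodes: 2:O, 4:A, 8:A, 9:T, 10:A, 12:A, 13:O, 14:A, 15:A
edges: (8,4,r); (8,15,l); (10,9,r); (12,4,l); (14,4,l); (14,13,r); (15,2,l); (15,4,r)


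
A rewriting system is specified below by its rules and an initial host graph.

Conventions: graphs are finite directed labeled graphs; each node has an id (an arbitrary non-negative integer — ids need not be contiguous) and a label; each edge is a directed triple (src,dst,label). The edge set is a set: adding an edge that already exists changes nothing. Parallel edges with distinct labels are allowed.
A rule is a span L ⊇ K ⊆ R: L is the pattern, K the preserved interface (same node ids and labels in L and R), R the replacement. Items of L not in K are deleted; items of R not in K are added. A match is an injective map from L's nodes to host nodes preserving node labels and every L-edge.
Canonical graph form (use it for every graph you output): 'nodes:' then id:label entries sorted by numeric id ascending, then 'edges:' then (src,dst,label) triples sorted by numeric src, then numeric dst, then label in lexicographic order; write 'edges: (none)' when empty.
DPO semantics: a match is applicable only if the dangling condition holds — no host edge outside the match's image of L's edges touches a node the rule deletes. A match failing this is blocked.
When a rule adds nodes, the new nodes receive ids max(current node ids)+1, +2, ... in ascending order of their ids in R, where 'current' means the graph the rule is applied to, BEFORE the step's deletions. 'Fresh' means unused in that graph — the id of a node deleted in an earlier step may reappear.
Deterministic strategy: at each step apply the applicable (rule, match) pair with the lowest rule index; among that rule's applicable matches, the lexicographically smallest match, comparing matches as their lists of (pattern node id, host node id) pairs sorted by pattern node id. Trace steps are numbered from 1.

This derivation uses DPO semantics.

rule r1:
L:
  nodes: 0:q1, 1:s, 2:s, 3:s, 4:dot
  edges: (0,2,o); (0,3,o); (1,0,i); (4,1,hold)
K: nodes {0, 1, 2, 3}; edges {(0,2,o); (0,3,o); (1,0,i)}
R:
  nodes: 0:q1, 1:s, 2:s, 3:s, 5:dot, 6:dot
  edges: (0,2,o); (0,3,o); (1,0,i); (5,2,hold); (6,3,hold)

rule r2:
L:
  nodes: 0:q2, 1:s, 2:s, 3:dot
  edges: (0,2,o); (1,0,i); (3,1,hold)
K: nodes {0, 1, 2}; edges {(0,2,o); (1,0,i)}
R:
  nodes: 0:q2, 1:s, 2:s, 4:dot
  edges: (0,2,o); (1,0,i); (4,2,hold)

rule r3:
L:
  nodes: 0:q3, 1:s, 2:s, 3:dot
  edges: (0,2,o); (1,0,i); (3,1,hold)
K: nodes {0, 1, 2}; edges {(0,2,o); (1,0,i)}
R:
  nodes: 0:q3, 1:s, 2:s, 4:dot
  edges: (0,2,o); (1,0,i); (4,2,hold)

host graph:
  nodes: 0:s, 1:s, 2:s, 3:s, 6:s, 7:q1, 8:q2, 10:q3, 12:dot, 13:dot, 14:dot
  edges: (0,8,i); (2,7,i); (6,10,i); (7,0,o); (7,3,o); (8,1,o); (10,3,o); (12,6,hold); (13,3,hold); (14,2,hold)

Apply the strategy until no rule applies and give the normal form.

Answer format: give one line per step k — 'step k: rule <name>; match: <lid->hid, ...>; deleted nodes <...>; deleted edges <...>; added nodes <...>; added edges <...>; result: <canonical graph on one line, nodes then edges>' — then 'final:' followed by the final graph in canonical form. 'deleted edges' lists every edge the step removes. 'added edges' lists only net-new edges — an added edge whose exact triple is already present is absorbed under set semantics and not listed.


step 1: rule r1; match: 0->7, 1->2, 2->0, 3->3, 4->14; deleted nodes 14; deleted edges (14,2,hold); added nodes 15, 16; added edges (15,0,hold); (16,3,hold); result: nodes: 0:s, 1:s, 2:s, 3:s, 6:s, 7:q1, 8:q2, 10:q3, 12:dot, 13:dot, 15:dot, 16:dot edges: (0,8,i); (2,7,i); (6,10,i); (7,0,o); (7,3,o); (8,1,o); (10,3,o); (12,6,hold); (13,3,hold); (15,0,hold); (16,3,hold)
step 2: rule r2; match: 0->8, 1->0, 2->1, 3->15; deleted nodes 15; deleted edges (15,0,hold); added nodes 17; added edges (17,1,hold); result: nodes: 0:s, 1:s, 2:s, 3:s, 6:s, 7:q1, 8:q2, 10:q3, 12:dot, 13:dot, 16:dot, 17:dot edges: (0,8,i); (2,7,i); (6,10,i); (7,0,o); (7,3,o); (8,1,o); (10,3,o); (12,6,hold); (13,3,hold); (16,3,hold); (17,1,hold)
step 3: rule r3; match: 0->10, 1->6, 2->3, 3->12; deleted nodes 12; deleted edges (12,6,hold); added nodes 18; added edges (18,3,hold); result: nodes: 0:s, 1:s, 2:s, 3:s, 6:s, 7:q1, 8:q2, 10:q3, 13:dot, 16:dot, 17:dot, 18:dot edges: (0,8,i); (2,7,i); (6,10,i); (7,0,o); (7,3,o); (8,1,o); (10,3,o); (13,3,hold); (16,3,hold); (17,1,hold); (18,3,hold)
final:
nodes: 0:s, 1:s, 2:s, 3:s, 6:s, 7:q1, 8:q2, 10:q3, 13:dot, 16:dot, 17:dot, 18:dot
edges: (0,8,i); (2,7,i); (6,10,i); (7,0,o); (7,3,o); (8,1,o); (10,3,o); (13,3,hold); (16,3,hold); (17,1,hold); (18,3,hold)


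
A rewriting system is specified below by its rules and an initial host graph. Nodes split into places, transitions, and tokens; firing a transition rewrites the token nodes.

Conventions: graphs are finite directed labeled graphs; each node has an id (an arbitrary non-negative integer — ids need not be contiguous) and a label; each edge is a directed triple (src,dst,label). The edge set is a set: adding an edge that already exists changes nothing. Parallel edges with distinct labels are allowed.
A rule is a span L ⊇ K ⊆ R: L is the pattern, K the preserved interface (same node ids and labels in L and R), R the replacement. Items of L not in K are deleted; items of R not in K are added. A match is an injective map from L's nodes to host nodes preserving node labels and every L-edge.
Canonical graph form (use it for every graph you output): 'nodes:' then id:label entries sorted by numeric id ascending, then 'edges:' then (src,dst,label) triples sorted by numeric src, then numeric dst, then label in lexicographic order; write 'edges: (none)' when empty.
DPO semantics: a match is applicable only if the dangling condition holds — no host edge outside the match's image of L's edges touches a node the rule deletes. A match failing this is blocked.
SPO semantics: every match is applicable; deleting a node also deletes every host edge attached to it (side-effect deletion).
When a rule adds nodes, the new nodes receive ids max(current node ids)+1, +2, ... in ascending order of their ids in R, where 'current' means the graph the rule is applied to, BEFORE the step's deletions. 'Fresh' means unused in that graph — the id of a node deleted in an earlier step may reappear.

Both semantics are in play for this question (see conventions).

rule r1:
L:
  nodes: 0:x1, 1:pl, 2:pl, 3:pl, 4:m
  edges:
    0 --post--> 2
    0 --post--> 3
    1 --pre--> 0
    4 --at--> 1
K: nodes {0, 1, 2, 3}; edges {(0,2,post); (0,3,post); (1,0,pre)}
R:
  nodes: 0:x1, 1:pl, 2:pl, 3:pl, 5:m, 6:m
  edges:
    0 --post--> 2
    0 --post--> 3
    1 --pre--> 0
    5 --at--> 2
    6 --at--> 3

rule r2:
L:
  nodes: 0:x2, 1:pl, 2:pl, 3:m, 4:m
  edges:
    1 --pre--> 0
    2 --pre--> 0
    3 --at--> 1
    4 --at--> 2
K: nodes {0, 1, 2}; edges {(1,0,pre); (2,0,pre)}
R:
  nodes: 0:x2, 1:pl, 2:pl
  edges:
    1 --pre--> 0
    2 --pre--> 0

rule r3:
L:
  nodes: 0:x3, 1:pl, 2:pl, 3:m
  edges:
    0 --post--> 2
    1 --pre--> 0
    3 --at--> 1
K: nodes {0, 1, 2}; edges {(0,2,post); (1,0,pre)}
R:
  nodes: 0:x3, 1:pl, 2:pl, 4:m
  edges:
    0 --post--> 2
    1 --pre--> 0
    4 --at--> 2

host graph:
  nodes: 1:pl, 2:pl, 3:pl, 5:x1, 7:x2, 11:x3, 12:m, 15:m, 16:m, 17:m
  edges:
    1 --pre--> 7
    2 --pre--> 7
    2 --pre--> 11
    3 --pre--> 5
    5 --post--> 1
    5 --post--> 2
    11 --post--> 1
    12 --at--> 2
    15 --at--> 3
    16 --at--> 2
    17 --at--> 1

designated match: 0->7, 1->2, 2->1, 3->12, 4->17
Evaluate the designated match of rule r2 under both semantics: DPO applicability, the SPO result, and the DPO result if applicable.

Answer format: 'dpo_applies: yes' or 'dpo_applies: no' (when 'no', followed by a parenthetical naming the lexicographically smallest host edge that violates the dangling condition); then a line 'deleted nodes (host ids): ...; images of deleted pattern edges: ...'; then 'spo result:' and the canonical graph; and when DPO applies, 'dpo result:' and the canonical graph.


dpo_applies: yes
deleted nodes (host ids): 12, 17; images of deleted pattern edges: (12,2,at); (17,1,at)
spo result:
nodes: 1:pl, 2:pl, 3:pl, 5:x1, 7:x2, 11:x3, 15:m, 16:m
edges: (1,7,pre); (2,7,pre); (2,11,pre); (3,5,pre); (5,1,post); (5,2,post); (11,1,post); (15,3,at); (16,2,at)
dpo result:
nodes: 1:pl, 2:pl, 3:pl, 5:x1, 7:x2, 11:x3, 15:m, 16:m
edges: (1,7,pre); (2,7,pre); (2,11,pre); (3,5,pre); (5,1,post); (5,2,post); (11,1,post); (15,3,at); (16,2,at)


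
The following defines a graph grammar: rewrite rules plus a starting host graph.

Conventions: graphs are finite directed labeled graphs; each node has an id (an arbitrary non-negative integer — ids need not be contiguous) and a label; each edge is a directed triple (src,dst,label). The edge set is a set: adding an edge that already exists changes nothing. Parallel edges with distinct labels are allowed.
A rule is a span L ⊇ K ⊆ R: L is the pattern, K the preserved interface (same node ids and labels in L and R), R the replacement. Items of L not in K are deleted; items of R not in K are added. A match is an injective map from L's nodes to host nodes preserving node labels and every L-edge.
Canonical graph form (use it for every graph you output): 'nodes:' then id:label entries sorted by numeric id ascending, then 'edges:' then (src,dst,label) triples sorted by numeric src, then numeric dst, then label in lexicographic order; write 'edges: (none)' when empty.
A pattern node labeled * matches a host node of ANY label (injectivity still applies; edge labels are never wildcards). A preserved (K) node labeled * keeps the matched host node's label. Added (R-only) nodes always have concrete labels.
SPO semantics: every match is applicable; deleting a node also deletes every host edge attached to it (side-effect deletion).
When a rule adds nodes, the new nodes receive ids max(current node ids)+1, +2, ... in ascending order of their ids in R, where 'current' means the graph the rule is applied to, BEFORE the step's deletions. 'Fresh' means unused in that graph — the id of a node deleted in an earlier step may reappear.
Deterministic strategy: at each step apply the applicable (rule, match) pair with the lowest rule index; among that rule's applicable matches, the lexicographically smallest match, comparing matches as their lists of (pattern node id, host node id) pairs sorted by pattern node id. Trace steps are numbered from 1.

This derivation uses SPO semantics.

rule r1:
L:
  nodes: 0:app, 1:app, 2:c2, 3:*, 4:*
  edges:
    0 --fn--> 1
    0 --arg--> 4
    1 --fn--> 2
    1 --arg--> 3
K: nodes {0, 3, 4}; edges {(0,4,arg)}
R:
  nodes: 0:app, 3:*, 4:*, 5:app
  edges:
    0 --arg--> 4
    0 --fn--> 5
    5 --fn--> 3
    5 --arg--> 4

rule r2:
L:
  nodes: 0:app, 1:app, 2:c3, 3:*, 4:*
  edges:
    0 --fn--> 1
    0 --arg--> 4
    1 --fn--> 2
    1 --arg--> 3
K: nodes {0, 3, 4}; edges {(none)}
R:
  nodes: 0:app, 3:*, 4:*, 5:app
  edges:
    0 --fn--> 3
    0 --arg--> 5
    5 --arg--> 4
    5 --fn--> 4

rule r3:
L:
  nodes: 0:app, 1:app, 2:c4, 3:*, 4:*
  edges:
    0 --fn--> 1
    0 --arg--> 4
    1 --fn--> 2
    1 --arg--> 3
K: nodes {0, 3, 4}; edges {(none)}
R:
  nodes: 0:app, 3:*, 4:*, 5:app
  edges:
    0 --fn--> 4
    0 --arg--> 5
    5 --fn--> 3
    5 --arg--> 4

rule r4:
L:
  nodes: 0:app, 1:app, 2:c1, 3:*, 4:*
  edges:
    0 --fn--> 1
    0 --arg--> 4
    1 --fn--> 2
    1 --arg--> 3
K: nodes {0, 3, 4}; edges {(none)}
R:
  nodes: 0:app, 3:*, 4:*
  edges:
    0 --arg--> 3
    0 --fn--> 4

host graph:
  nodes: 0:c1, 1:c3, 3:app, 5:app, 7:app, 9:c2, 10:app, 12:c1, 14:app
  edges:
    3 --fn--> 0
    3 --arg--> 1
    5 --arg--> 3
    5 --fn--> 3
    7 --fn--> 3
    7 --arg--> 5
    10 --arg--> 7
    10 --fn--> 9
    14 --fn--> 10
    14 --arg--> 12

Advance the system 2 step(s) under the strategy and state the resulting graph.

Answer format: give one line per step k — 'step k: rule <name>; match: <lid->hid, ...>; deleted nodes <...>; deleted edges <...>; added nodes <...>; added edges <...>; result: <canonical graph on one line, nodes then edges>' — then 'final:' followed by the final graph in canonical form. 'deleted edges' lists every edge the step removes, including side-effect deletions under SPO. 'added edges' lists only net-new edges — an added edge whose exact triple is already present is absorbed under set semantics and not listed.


step 1: rule r1; match: 0->14, 1->10, 2->9, 3->7, 4->12; deleted nodes 9, 10; deleted edges (10,7,arg); (10,9,fn); (14,10,fn); added nodes 15; added edges (14,15,fn); (15,7,fn); (15,12,arg); result: nodes: 0:c1, 1:c3, 3:app, 5:app, 7:app, 12:c1, 14:app, 15:app edges: (3,0,fn); (3,1,arg); (5,3,arg); (5,3,fn); (7,3,fn); (7,5,arg); (14,12,arg); (14,15,fn); (15,7,fn); (15,12,arg)
step 2: rule r4; match: 0->7, 1->3, 2->0, 3->1, 4->5; deleted nodes 0, 3; deleted edges (3,0,fn); (3,1,arg); (5,3,arg); (5,3,fn); (7,3,fn); (7,5,arg); added nodes (none); added edges (7,1,arg); (7,5,fn); result: nodes: 1:c3, 5:app, 7:app, 12:c1, 14:app, 15:app edges: (7,1,arg); (7,5,fn); (14,12,arg); (14,15,fn); (15,7,fn); (15,12,arg)
final:
nodes: 1:c3, 5:app, 7:app, 12:c1, 14:app, 15:app
edges: (7,1,arg); (7,5,fn); (14,12,arg); (14,15,fn); (15,7,fn); (15,12,arg)


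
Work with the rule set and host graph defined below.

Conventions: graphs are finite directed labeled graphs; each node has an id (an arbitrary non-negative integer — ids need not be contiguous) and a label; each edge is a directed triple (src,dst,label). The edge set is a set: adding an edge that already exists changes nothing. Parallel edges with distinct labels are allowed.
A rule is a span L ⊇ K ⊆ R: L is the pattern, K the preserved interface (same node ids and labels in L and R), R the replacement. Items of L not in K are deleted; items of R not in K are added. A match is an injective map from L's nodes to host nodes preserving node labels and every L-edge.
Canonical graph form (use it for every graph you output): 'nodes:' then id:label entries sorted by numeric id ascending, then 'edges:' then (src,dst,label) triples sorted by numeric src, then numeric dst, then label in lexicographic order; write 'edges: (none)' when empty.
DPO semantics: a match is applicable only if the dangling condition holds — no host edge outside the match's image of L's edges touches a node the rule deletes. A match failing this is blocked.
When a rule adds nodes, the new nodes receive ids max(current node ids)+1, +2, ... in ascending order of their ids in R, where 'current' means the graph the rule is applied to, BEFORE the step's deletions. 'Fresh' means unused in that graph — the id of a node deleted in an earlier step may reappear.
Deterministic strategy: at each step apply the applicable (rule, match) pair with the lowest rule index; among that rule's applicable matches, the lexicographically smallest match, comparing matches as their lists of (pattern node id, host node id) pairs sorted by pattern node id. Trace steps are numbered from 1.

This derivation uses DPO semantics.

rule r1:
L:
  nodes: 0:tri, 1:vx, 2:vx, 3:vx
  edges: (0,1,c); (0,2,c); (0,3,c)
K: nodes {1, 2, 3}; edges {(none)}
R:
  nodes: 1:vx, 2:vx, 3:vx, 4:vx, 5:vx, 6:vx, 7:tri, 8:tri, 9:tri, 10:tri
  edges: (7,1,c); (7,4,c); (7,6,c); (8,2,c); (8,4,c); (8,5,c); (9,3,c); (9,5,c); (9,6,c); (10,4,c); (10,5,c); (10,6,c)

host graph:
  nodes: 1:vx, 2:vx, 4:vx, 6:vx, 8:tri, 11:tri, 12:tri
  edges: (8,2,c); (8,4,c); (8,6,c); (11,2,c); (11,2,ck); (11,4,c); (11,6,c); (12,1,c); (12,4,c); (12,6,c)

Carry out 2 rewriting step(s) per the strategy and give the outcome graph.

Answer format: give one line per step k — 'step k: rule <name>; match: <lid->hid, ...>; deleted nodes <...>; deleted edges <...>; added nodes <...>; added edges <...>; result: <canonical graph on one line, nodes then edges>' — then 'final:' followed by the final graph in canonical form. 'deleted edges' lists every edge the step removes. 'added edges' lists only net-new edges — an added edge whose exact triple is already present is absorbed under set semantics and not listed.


step 1: rule r1; match: 0->8, 1->2, 2->4, 3->6; deleted nodes 8; deleted edges (8,2,c); (8,4,c); (8,6,c); added nodes 13, 14, 15, 16, 17, 18, 19; added edges (16,2,c); (16,13,c); (16,15,c); (17,4,c); (17,13,c); (17,14,c); (18,6,c); (18,14,c); (18,15,c); (19,13,c); (19,14,c); (19,15,c); result: nodes: 1:vx, 2:vx, 4:vx, 6:vx, 11:tri, 12:tri, 13:vx, 14:vx, 15:vx, 16:tri, 17:tri, 18:tri, 19:tri edges: (11,2,c); (11,2,ck); (11,4,c); (11,6,c); (12,1,c); (12,4,c); (12,6,c); (16,2,c); (16,13,c); (16,15,c); (17,4,c); (17,13,c); (17,14,c); (18,6,c); (18,14,c); (18,15,c); (19,13,c); (19,14,c); (19,15,c)
step 2: rule r1; match: 0->12, 1->1, 2->4, 3->6; deleted nodes 12; deleted edges (12,1,c); (12,4,c); (12,6,c); added nodes 20, 21, 22, 23, 24, 25, 26; added edges (23,1,c); (23,20,c); (23,22,c); (24,4,c); (24,20,c); (24,21,c); (25,6,c); (25,21,c); (25,22,c); (26,20,c); (26,21,c); (26,22,c); result: nodes: 1:vx, 2:vx, 4:vx, 6:vx, 11:tri, 13:vx, 14:vx, 15:vx, 16:tri, 17:tri, 18:tri, 19:tri, 20:vx, 21:vx, 22:vx, 23:tri, 24:tri, 25:tri, 26:tri edges: (11,2,c); (11,2,ck); (11,4,c); (11,6,c); (16,2,c); (16,13,c); (16,15,c); (17,4,c); (17,13,c); (17,14,c); (18,6,c); (18,14,c); (18,15,c); (19,13,c); (19,14,c); (19,15,c); (23,1,c); (23,20,c); (23,22,c); (24,4,c); (24,20,c); (24,21,c); (25,6,c); (25,21,c); (25,22,c); (26,20,c); (26,21,c); (26,22,c)
final:
nodes: 1:vx, 2:vx, 4:vx, 6:vx, 11:tri, 13:vx, 14:vx, 15:vx, 16:tri, 17:tri, 18:tri, 19:tri, 20:vx, 21:vx, 22:vx, 23:tri, 24:tri, 25:tri, 26:tri
edges: (11,2,c); (11,2,ck); (11,4,c); (11,6,c); (16,2,c); (16,13,c); (16,15,c); (17,4,c); (17,13,c); (17,14,c); (18,6,c); (18,14,c); (18,15,c); (19,13,c); (19,14,c); (19,15,c); (23,1,c); (23,20,c); (23,22,c); (24,4,c); (24,20,c); (24,21,c); (25,6,c); (25,21,c); (25,22,c); (26,20,c); (26,21,c); (26,22,c)


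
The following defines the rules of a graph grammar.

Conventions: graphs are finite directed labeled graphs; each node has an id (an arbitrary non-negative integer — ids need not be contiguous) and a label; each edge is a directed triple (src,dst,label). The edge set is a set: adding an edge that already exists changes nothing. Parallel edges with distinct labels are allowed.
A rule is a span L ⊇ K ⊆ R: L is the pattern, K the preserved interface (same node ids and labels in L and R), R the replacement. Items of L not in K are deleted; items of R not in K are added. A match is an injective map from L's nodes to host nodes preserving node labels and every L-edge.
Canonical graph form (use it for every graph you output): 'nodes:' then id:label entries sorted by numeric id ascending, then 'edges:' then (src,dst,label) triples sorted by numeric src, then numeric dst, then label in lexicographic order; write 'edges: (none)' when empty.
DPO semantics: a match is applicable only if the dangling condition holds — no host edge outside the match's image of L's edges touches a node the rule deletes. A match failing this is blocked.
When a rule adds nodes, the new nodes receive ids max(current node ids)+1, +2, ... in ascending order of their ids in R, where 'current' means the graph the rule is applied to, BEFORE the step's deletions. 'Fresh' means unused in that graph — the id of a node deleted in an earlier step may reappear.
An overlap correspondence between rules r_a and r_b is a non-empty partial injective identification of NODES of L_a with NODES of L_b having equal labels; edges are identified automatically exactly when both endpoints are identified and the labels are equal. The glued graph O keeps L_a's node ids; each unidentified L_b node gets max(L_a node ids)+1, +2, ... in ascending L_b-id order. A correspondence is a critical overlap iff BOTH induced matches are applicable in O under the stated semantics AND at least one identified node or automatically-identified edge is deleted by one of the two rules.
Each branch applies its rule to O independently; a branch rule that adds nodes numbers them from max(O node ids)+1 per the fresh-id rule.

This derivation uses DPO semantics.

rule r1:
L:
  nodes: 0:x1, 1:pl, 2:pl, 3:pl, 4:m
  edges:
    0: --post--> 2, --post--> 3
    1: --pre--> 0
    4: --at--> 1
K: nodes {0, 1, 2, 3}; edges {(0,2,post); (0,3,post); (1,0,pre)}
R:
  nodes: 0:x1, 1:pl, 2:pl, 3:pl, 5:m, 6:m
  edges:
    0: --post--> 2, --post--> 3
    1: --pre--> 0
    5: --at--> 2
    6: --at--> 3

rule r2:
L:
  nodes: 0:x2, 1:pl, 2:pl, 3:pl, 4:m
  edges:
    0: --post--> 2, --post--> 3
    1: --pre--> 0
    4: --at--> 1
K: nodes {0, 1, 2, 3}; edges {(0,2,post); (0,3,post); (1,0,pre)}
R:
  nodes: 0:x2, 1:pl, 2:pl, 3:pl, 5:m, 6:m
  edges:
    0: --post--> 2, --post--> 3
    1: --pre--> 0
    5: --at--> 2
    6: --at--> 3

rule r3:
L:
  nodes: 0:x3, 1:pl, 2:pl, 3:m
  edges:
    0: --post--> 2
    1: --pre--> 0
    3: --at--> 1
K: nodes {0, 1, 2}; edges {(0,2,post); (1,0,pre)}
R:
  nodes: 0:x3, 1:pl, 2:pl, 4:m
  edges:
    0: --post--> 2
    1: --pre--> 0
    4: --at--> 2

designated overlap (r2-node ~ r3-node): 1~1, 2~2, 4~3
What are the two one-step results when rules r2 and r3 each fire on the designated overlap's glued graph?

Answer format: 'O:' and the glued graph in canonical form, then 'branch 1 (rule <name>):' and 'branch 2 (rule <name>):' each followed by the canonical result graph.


O:
nodes: 0:x2, 1:pl, 2:pl, 3:pl, 4:m, 5:x3
edges: (0,2,post); (0,3,post); (1,0,pre); (1,5,pre); (4,1,at); (5,2,post)
branch 1 (rule r2):
nodes: 0:x2, 1:pl, 2:pl, 3:pl, 5:x3, 6:m, 7:m
edges: (0,2,post); (0,3,post); (1,0,pre); (1,5,pre); (5,2,post); (6,2,at); (7,3,at)
branch 2 (rule r3):
nodes: 0:x2, 1:pl, 2:pl, 3:pl, 5:x3, 6:m
edges: (0,2,post); (0,3,post); (1,0,pre); (1,5,pre); (5,2,post); (6,2,at)


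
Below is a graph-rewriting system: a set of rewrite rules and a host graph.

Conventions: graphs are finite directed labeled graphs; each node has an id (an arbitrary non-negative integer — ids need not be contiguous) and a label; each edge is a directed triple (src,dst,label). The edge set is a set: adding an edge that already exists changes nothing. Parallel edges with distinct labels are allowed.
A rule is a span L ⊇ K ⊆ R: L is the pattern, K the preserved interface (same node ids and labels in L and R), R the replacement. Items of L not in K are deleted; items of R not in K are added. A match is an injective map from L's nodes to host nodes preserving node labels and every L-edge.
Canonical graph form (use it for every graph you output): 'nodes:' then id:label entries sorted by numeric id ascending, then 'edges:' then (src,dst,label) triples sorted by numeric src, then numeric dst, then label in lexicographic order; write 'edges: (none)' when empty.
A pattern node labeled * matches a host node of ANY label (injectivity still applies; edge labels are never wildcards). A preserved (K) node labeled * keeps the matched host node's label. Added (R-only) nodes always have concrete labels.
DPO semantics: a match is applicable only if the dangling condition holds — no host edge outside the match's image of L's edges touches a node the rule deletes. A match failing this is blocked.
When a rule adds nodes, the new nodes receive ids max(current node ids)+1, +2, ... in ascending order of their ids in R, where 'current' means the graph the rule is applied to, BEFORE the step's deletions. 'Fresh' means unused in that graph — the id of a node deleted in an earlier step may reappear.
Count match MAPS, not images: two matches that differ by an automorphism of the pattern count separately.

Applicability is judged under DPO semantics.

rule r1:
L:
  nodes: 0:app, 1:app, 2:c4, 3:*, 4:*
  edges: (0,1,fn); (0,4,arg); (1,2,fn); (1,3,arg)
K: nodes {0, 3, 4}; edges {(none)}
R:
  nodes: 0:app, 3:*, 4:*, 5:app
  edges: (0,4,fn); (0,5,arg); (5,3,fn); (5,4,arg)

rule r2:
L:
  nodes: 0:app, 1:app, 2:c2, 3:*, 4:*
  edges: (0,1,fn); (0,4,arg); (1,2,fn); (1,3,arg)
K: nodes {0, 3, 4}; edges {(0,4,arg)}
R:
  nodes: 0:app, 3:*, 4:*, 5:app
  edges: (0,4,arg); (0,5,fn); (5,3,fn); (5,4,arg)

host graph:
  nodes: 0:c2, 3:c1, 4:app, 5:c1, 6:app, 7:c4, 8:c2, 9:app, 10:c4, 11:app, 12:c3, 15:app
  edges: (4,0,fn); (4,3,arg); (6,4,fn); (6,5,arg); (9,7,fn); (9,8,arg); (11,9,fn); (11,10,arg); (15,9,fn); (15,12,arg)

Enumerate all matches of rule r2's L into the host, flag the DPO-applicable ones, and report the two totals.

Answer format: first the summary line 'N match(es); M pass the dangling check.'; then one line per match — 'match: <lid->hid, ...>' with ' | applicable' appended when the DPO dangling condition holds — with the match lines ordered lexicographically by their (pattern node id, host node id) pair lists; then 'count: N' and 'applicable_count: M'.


1 match(es); 1 pass the dangling check.
match: 0->6, 1->4, 2->0, 3->3, 4->5 | applicable
count: 1
applicable_count: 1


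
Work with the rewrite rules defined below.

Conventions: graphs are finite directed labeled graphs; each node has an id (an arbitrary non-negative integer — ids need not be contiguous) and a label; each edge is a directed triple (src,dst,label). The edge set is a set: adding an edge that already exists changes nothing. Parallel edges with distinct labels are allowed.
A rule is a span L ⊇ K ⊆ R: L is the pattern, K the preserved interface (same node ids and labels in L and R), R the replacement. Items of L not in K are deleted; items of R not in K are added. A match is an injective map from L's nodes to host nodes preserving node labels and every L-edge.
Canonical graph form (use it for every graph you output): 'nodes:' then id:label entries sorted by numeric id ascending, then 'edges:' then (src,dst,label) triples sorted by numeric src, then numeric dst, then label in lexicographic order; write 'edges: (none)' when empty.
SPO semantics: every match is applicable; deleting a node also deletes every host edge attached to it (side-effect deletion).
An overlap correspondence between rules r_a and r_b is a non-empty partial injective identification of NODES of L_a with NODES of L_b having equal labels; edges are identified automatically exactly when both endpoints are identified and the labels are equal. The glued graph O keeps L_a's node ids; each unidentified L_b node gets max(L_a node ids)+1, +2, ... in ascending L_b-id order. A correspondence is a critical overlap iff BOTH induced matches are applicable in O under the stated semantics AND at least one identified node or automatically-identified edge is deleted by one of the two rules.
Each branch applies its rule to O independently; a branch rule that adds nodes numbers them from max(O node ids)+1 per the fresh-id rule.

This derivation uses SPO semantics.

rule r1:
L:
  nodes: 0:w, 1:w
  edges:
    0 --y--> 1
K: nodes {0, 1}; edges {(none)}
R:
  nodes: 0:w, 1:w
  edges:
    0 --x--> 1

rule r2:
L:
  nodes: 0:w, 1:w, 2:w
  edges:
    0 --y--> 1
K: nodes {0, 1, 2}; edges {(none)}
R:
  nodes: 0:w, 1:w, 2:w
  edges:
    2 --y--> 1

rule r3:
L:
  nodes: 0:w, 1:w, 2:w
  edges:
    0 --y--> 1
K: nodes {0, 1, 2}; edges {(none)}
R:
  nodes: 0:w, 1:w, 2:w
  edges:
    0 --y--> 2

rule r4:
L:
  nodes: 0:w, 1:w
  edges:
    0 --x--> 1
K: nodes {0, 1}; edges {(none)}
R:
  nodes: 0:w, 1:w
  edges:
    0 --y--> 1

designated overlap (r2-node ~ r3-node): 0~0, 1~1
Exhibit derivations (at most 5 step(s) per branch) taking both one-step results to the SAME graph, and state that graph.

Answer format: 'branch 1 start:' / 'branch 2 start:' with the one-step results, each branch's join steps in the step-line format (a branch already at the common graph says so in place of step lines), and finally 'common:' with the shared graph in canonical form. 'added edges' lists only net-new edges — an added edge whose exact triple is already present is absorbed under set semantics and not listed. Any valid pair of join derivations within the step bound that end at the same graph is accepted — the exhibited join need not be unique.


branch 1 start:
nodes: 0:w, 1:w, 2:w, 3:w
edges: (2,1,y)
branch 2 start:
nodes: 0:w, 1:w, 2:w, 3:w
edges: (0,3,y)
branch 1 step 1: rule r2; match: 0->2, 1->1, 2->0; deleted nodes (none); deleted edges (2,1,y); added nodes (none); added edges (0,1,y); result: nodes: 0:w, 1:w, 2:w, 3:w edges: (0,1,y)
branch 2 step 1: rule r3; match: 0->0, 1->3, 2->1; deleted nodes (none); deleted edges (0,3,y); added nodes (none); added edges (0,1,y); result: nodes: 0:w, 1:w, 2:w, 3:w edges: (0,1,y)
common:
nodes: 0:w, 1:w, 2:w, 3:w
edges: (0,1,y)


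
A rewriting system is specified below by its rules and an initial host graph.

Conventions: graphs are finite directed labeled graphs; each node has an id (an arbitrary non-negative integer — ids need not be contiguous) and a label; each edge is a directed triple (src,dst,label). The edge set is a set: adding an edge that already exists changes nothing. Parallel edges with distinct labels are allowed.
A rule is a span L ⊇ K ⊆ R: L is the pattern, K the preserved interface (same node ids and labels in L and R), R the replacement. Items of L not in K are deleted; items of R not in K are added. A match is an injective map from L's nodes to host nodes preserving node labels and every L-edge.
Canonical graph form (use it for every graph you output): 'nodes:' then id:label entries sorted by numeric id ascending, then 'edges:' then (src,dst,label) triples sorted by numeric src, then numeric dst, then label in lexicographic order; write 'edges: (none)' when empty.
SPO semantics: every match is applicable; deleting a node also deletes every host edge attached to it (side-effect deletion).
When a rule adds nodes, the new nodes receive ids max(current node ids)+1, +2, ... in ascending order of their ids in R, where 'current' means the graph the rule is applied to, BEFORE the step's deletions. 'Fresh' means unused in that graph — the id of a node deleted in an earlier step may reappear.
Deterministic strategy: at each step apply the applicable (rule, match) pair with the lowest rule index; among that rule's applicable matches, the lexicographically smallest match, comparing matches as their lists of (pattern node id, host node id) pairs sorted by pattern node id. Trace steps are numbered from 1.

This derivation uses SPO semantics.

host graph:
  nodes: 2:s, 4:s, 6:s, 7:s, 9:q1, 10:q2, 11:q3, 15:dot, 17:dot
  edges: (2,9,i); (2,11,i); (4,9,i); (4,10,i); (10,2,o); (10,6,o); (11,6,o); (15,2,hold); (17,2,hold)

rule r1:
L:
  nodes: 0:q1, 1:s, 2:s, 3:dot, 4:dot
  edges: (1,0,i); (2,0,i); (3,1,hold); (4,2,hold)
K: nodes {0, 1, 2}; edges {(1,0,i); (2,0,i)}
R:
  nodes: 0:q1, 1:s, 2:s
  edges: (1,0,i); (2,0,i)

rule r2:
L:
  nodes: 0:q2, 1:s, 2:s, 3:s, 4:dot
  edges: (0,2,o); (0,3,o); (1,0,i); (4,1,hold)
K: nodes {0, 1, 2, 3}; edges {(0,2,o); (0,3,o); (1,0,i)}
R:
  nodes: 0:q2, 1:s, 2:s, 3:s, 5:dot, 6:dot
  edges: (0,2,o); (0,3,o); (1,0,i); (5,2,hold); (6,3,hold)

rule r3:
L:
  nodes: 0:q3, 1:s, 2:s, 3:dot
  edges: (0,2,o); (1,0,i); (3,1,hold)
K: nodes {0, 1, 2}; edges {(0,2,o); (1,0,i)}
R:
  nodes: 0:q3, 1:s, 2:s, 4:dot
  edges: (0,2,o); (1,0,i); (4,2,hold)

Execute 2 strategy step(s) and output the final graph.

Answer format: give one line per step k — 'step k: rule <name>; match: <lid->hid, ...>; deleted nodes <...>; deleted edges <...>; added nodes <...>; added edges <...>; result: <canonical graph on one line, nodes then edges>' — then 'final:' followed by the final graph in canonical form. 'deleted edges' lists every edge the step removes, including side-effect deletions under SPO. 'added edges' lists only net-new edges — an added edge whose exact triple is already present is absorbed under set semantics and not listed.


step 1: rule r3; match: 0->11, 1->2, 2->6, 3->15; deleted nodes 15; deleted edges (15,2,hold); added nodes 18; added edges (18,6,hold); result: nodes: 2:s, 4:s, 6:s, 7:s, 9:q1, 10:q2, 11:q3, 17:dot, 18:dot edges: (2,9,i); (2,11,i); (4,9,i); (4,10,i); (10,2,o); (10,6,o); (11,6,o); (17,2,hold); (18,6,hold)
step 2: rule r3; match: 0->11, 1->2, 2->6, 3->17; deleted nodes 17; deleted edges (17,2,hold); added nodes 19; added edges (19,6,hold); result: nodes: 2:s, 4:s, 6:s, 7:s, 9:q1, 10:q2, 11:q3, 18:dot, 19:dot edges: (2,9,i); (2,11,i); (4,9,i); (4,10,i); (10,2,o); (10,6,o); (11,6,o); (18,6,hold); (19,6,hold)
final:
nodes: 2:s, 4:s, 6:s, 7:s, 9:q1, 10:q2, 11:q3, 18:dot, 19:dot
edges: (2,9,i); (2,11,i); (4,9,i); (4,10,i); (10,2,o); (10,6,o); (11,6,o); (18,6,hold); (19,6,hold)


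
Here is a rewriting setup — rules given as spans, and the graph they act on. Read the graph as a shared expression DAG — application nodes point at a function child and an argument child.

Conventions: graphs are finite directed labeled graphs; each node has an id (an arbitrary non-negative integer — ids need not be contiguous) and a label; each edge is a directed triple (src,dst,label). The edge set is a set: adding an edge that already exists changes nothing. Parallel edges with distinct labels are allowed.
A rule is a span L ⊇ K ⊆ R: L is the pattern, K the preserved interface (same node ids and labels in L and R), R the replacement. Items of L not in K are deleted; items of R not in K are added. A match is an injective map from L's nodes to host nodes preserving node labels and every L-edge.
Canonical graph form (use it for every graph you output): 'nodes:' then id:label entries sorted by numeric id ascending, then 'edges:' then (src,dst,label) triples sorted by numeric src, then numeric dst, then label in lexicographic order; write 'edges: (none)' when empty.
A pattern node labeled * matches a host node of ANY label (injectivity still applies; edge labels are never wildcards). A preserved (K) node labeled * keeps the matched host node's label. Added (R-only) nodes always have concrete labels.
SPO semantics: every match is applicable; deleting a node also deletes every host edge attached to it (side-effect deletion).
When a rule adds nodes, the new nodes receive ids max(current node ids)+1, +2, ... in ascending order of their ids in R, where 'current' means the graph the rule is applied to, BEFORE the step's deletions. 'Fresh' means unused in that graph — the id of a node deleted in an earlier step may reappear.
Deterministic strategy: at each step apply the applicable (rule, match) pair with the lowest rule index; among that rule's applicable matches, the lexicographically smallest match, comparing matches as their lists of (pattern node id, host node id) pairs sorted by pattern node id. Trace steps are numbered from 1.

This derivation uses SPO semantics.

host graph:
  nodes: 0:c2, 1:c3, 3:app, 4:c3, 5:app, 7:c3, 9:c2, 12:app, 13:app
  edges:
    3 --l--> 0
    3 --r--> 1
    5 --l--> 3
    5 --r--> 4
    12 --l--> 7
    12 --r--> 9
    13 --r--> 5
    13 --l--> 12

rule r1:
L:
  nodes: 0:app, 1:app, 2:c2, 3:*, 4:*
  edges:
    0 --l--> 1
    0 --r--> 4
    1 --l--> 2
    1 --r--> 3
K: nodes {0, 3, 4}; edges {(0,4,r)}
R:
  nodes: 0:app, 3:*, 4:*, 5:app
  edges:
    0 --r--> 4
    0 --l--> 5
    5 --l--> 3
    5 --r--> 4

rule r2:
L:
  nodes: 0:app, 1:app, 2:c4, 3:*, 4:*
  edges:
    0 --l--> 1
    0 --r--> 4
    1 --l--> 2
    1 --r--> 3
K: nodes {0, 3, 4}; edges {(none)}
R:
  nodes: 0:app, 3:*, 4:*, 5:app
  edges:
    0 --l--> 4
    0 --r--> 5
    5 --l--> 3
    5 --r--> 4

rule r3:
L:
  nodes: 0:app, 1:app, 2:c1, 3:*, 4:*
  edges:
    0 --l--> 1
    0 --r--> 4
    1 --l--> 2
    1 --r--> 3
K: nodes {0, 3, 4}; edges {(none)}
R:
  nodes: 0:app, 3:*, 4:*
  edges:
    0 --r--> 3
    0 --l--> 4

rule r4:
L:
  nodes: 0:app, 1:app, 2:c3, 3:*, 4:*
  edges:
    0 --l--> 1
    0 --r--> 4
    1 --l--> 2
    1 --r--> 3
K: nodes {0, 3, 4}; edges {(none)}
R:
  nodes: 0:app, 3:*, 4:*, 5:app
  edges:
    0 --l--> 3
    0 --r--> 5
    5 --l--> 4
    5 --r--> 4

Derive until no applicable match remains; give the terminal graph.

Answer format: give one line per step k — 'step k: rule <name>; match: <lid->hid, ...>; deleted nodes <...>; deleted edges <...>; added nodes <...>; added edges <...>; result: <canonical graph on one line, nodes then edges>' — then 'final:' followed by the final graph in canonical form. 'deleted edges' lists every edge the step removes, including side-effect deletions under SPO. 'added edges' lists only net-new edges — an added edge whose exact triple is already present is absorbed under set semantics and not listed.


step 1: rule r1; match: 0->5, 1->3, 2->0, 3->1, 4->4; deleted nodes 0, 3; deleted edges (3,0,l); (3,1,r); (5,3,l); added nodes 14; added edges (5,14,l); (14,1,l); (14,4,r); result: nodes: 1:c3, 4:c3, 5:app, 7:c3, 9:c2, 12:app, 13:app, 14:app edges: (5,4,r); (5,14,l); (12,7,l); (12,9,r); (13,5,r); (13,12,l); (14,1,l); (14,4,r)
step 2: rule r4; match: 0->13, 1->12, 2->7, 3->9, 4->5; deleted nodes 7, 12; deleted edges (12,7,l); (12,9,r); (13,5,r); (13,12,l); added nodes 15; added edges (13,9,l); (13,15,r); (15,5,l); (15,5,r); result: nodes: 1:c3, 4:c3, 5:app, 9:c2, 13:app, 14:app, 15:app edges: (5,4,r); (5,14,l); (13,9,l); (13,15,r); (14,1,l); (14,4,r); (15,5,l); (15,5,r)
final:
nodes: 1:c3, 4:c3, 5:app, 9:c2, 13:app, 14:app, 15:app
edges: (5,4,r); (5,14,l); (13,9,l); (13,15,r); (14,1,l); (14,4,r); (15,5,l); (15,5,r)
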